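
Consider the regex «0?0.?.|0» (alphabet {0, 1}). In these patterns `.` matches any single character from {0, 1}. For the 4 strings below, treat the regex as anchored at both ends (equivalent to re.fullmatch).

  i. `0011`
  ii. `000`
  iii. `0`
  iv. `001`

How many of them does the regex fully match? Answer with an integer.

4

i. `0011` → match
ii. `000` → match
iii. `0` → match
iv. `001` → match
Total matched: 4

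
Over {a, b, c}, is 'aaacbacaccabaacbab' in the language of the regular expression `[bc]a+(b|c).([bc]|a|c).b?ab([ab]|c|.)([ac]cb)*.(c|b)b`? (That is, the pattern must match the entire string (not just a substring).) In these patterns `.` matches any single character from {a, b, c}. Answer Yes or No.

No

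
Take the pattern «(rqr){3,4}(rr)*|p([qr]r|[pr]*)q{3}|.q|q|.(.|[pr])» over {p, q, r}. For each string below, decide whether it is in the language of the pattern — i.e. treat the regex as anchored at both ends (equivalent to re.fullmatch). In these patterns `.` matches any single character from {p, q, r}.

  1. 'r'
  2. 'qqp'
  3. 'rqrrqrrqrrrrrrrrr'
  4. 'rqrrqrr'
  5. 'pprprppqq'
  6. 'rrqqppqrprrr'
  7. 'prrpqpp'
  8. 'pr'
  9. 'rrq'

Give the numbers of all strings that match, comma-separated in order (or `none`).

3, 8

1. 'r' → no match
2. 'qqp' → no match
3 → match
4. 'rqrrqrr' → no match
5. 'pprprppqq' → no match
6. 'rrqqppqrprrr' → no match
7. 'prrpqpp' → no match
8. 'pr' → match
9. 'rrq' → no match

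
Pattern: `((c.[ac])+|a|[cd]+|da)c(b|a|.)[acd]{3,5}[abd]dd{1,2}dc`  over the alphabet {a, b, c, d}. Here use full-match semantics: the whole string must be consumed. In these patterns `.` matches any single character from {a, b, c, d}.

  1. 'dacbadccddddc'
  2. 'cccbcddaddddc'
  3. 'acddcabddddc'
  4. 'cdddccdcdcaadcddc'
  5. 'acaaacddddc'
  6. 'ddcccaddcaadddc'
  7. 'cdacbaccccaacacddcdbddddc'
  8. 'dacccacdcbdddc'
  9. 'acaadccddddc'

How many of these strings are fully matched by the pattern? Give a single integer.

8

1 → match
2 → match
3. 'acddcabddddc' → match
4 → no match
5. 'acaaacddddc' → match
6 → match
7 → match
8 → match
9. 'acaadccddddc' → match
Total matched: 8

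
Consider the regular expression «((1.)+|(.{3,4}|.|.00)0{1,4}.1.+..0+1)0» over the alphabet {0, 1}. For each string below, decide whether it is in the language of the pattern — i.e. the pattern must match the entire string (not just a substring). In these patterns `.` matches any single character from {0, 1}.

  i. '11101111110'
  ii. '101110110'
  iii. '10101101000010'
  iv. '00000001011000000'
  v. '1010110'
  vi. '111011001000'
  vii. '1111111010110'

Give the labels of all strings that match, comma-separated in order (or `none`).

i, ii, iii, v, vii

i → match
ii → match
iii → match
iv → no match
v → match
vi → no match
vii → match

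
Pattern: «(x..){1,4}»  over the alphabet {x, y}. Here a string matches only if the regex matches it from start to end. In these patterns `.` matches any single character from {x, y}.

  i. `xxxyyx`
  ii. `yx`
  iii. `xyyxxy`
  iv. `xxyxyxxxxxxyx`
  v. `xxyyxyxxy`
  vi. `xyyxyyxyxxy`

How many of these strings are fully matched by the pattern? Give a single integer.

1

i → no match
ii → no match — must start with `x`
iii → match
iv → no match
v → no match
vi → no match
Total matched: 1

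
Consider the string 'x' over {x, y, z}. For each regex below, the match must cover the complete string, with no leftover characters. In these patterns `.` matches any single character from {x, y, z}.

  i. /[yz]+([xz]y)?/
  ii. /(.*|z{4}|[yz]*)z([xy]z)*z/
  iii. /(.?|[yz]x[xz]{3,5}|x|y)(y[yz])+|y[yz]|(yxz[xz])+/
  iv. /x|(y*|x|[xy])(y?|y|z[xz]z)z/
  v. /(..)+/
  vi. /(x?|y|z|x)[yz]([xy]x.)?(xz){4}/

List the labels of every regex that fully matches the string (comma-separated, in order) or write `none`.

iv

i → no match
ii → no match — must end with 'z'
iii → no match
iv → match
v → no match
vi → no match — must end with 'xz'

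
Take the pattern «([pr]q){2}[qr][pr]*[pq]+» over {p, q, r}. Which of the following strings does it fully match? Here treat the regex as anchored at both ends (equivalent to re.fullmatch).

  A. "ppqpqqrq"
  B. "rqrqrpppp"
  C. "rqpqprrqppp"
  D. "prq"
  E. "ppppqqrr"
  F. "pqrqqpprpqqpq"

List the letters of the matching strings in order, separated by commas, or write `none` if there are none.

A. "ppqpqqrq" → no match
B. "rqrqrpppp" → match
C. "rqpqprrqppp" → no match
D. "prq" → no match
E. "ppppqqrr" → no match
F → match

B, F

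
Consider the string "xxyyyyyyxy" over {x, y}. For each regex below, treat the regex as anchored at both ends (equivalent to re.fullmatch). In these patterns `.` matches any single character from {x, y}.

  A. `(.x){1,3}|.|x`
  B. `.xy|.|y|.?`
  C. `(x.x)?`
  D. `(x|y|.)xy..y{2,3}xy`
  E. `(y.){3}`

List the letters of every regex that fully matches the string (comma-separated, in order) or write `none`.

A → no match
B → no match
C → no match
D → match
E → no match — must start with "y"

D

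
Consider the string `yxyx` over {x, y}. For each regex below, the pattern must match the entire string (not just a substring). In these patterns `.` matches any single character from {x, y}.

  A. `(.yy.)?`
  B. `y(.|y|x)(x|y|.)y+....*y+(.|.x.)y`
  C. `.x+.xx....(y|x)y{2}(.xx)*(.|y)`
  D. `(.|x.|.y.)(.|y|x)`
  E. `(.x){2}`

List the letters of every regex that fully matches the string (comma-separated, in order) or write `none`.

E

A → no match
B → no match — must end with `y`
C → no match
D → no match
E → match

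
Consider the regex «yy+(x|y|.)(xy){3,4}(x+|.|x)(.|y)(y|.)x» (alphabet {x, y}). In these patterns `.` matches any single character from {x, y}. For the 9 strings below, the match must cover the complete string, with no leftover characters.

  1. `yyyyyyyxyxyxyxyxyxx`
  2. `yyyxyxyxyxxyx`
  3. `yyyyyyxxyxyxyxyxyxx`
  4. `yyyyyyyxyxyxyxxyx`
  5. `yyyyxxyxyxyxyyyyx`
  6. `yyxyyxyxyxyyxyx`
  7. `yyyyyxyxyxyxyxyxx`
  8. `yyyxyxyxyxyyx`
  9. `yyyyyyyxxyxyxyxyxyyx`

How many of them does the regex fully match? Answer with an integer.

8

1 → match
2 → match
3 → match
4 → match
5 → match
6 → no match
7 → match
8 → match
9 → match
Total matched: 8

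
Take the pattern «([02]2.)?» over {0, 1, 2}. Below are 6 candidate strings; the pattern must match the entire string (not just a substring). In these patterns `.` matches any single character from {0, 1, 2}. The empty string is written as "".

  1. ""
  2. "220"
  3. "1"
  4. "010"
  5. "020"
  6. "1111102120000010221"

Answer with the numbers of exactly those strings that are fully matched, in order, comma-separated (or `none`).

1, 2, 5

1 → match
2 → match
3 → no match
4 → no match
5 → match
6 → no match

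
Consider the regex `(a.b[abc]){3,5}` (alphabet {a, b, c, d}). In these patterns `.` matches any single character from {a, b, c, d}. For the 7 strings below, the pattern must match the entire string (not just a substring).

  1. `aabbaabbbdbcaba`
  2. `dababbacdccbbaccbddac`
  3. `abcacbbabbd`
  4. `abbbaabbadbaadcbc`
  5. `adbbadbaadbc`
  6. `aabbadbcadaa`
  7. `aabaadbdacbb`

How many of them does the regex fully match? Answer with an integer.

1 → no match
2 → no match — must start with `a`
3 → no match
4 → no match
5 → match
6 → no match
7 → no match
Total matched: 1

1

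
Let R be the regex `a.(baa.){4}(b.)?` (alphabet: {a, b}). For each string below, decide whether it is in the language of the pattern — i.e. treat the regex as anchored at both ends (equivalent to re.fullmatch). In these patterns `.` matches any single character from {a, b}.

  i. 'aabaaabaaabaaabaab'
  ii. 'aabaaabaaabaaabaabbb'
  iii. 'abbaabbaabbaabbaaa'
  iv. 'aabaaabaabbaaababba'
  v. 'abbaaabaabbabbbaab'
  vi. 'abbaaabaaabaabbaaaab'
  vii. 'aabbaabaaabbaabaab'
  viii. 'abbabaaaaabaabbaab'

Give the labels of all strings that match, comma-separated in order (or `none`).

i → match
ii → match
iii → match
iv → no match
v → no match
vi → no match
vii → no match
viii → no match

i, ii, iii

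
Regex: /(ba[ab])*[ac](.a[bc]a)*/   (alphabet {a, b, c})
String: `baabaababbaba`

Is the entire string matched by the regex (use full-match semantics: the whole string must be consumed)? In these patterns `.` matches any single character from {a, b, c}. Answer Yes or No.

Yes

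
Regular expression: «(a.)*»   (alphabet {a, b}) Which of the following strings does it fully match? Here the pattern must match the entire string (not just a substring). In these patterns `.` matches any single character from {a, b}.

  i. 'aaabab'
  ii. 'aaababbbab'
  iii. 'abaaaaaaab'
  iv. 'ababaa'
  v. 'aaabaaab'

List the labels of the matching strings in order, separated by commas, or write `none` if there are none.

i, iii, iv, v

i → match
ii → no match
iii → match
iv → match
v → match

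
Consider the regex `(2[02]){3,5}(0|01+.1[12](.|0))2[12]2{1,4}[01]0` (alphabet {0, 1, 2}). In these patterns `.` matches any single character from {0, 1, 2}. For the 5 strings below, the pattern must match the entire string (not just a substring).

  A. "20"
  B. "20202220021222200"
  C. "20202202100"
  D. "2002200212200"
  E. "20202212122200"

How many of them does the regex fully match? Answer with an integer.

A → no match
B → match
C → no match
D → no match
E → no match
Total matched: 1

1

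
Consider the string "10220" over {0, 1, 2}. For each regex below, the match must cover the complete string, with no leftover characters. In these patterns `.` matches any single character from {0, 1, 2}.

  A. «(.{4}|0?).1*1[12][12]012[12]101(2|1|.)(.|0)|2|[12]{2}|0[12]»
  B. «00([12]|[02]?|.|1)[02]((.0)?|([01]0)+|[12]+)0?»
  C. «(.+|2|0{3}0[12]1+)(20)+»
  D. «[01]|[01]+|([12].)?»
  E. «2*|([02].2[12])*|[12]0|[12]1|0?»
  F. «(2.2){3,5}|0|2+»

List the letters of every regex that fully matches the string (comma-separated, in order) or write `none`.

A → no match
B → no match — must start with "00"
C → match
D → no match
E → no match
F → no match

C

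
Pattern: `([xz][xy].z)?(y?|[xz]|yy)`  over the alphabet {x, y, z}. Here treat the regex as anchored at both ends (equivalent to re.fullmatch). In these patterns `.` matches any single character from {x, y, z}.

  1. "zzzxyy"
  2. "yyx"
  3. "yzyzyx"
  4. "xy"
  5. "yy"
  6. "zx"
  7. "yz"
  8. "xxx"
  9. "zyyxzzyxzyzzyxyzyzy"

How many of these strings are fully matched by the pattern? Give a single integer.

1. "zzzxyy" → no match
2. "yyx" → no match
3. "yzyzyx" → no match
4. "xy" → no match
5. "yy" → match
6. "zx" → no match
7. "yz" → no match
8. "xxx" → no match
9 → no match
Total matched: 1

1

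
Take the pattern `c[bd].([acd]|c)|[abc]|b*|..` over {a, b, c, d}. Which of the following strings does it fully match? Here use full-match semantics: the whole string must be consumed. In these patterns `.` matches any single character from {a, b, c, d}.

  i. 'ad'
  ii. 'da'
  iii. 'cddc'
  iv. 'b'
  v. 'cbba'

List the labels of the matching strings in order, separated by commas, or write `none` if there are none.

i. 'ad' → match
ii. 'da' → match
iii. 'cddc' → match
iv. 'b' → match
v. 'cbba' → match

i, ii, iii, iv, v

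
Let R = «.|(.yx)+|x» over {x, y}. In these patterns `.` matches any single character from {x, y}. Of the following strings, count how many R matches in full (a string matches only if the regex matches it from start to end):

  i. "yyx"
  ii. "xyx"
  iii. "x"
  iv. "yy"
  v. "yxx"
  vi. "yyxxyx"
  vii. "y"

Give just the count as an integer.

i → match
ii → match
iii → match
iv → no match
v → no match
vi → match
vii → match
Total matched: 5

5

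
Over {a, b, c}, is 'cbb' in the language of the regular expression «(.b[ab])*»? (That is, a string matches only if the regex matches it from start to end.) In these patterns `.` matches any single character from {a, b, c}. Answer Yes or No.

Yes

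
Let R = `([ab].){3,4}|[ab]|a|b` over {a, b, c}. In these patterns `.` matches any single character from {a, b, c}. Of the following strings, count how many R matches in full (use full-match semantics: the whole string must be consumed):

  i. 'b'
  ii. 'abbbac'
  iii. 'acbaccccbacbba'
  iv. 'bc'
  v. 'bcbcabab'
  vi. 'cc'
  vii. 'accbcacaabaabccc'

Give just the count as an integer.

3

i. 'b' → match
ii. 'abbbac' → match
iii → no match
iv. 'bc' → no match
v. 'bcbcabab' → match
vi. 'cc' → no match
vii → no match
Total matched: 3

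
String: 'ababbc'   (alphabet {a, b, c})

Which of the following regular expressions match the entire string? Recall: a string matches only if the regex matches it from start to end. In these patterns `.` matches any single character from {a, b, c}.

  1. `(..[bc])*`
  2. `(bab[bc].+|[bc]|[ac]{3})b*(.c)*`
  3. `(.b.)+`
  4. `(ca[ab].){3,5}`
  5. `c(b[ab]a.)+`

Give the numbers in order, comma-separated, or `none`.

1 → no match
2 → no match
3 → match
4 → no match — must start with 'ca'
5 → no match — must start with 'cb'

3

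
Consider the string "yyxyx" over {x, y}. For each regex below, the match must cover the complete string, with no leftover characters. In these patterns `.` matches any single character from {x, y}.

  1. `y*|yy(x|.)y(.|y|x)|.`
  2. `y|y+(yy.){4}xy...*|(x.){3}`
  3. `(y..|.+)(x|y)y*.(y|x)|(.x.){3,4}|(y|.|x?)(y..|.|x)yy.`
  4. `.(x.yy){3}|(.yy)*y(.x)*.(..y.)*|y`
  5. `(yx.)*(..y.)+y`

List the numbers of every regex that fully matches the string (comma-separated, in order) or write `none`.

1 → match
2 → no match
3 → match
4 → no match
5 → no match — must end with "y"

1, 3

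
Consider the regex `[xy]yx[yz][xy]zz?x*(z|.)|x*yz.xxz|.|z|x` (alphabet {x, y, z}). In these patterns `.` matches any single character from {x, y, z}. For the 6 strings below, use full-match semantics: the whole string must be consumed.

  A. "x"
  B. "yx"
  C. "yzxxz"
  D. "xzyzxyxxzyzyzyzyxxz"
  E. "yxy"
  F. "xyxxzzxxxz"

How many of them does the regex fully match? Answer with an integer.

A. "x" → match
B. "yx" → no match
C. "yzxxz" → no match
D → no match
E. "yxy" → no match
F. "xyxxzzxxxz" → no match
Total matched: 1

1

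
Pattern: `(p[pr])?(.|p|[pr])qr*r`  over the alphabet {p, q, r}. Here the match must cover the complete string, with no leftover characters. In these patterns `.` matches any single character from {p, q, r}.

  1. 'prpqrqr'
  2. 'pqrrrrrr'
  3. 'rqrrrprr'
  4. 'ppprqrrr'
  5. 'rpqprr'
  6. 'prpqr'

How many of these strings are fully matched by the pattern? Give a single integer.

2

1 → no match
2 → match
3 → no match
4 → no match
5 → no match
6 → match
Total matched: 2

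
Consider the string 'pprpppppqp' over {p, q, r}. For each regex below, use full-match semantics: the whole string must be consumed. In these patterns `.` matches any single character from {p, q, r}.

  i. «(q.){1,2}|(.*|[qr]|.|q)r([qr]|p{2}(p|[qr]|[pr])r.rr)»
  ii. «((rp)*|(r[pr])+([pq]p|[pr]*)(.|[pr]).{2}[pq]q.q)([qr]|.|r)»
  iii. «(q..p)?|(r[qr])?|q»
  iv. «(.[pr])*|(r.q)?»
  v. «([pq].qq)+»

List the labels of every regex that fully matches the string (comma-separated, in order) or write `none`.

i → no match
ii → no match
iii → no match
iv → match
v → no match — must end with 'qq'

iv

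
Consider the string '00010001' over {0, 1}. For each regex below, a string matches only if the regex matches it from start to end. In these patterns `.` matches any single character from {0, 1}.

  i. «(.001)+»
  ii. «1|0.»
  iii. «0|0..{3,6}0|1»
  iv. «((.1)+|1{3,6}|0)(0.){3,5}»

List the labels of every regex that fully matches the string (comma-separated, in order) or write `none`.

i → match
ii → no match
iii → no match
iv → no match

i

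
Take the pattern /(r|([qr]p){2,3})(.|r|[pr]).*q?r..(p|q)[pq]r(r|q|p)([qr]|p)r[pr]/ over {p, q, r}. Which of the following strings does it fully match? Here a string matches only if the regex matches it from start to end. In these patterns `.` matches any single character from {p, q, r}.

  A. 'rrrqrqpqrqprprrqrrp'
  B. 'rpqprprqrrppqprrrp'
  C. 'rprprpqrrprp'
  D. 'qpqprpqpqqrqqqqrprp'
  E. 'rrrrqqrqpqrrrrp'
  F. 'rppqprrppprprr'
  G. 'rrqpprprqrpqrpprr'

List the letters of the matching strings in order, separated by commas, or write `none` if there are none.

C, G

A → no match
B → no match
C → match
D → no match
E → no match
F → no match
G → match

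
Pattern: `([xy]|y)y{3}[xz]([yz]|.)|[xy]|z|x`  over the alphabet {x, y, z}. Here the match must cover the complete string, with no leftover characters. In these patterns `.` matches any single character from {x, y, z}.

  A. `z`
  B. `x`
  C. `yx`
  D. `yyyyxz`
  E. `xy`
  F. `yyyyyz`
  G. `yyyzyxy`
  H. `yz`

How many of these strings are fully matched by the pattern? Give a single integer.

A. `z` → match
B. `x` → match
C. `yx` → no match
D. `yyyyxz` → match
E. `xy` → no match
F. `yyyyyz` → no match
G. `yyyzyxy` → no match
H. `yz` → no match
Total matched: 3

3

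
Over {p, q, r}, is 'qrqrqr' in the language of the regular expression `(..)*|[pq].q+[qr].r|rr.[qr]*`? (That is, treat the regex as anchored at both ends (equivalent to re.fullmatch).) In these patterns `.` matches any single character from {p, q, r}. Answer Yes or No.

Yes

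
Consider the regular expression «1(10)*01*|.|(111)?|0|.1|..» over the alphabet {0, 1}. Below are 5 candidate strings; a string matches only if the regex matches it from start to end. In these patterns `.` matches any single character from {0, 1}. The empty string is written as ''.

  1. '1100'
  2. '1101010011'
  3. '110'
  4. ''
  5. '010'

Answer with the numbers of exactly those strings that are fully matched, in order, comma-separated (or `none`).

1, 2, 4

1 → match
2 → match
3 → no match
4 → match
5 → no match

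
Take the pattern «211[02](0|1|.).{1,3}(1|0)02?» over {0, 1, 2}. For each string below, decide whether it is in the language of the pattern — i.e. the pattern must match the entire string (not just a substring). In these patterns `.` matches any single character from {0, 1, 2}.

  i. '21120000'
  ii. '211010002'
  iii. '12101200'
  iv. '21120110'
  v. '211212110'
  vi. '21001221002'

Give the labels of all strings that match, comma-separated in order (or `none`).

i, ii, iv, v

i → match
ii → match
iii → no match — must start with '211'
iv → match
v → match
vi → no match — must start with '211'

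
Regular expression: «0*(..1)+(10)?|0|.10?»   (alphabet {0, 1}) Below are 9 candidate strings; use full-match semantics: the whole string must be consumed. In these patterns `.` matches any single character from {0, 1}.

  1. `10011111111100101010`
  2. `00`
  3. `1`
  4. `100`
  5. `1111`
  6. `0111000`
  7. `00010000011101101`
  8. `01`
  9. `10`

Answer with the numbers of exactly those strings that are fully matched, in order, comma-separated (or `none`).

1 → no match
2. `00` → no match
3. `1` → no match
4. `100` → no match
5. `1111` → no match
6. `0111000` → no match
7 → no match
8. `01` → match
9. `10` → no match

8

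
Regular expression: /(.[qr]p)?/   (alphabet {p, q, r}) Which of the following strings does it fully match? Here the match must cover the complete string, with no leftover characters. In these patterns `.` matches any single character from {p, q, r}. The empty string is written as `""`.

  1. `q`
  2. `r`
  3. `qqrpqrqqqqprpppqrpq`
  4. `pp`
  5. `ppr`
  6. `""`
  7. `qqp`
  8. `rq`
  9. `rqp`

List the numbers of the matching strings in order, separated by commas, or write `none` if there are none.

1. `q` → no match
2. `r` → no match
3 → no match
4. `pp` → no match
5. `ppr` → no match
6. `""` → match
7. `qqp` → match
8. `rq` → no match
9. `rqp` → match

6, 7, 9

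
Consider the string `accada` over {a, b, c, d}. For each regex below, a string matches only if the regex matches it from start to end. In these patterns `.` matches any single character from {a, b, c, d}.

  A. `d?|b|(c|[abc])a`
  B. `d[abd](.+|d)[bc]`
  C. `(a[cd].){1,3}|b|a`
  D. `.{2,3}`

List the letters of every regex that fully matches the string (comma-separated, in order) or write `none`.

C

A → no match
B → no match — must start with `d`
C → match
D → no match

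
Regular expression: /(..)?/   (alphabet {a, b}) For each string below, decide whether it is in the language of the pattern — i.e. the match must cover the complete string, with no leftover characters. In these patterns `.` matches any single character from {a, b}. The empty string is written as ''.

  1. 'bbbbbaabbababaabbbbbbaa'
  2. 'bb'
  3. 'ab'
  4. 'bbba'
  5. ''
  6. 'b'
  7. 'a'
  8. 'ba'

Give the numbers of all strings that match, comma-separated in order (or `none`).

2, 3, 5, 8

1 → no match
2 → match
3 → match
4 → no match
5 → match
6 → no match
7 → no match
8 → match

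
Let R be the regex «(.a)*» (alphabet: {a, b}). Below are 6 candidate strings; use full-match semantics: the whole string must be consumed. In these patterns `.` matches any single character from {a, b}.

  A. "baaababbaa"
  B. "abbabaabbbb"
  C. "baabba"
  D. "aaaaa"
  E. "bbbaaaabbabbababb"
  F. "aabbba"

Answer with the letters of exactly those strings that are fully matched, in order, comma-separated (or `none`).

none

A → no match
B → no match
C → no match
D → no match
E → no match
F → no match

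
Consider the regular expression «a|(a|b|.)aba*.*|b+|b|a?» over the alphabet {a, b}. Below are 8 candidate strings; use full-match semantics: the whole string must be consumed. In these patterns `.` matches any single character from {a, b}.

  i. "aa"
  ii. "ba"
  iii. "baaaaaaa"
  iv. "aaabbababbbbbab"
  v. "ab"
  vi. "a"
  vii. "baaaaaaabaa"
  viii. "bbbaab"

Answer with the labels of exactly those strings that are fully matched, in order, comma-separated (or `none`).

vi

i → no match
ii → no match
iii → no match
iv → no match
v → no match
vi → match
vii → no match
viii → no match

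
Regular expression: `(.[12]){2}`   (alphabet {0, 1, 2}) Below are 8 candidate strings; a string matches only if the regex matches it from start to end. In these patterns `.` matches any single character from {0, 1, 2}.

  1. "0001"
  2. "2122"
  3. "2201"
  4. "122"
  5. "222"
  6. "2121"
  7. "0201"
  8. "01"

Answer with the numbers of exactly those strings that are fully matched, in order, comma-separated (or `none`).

1 → no match
2 → match
3 → match
4 → no match
5 → no match
6 → match
7 → match
8 → no match

2, 3, 6, 7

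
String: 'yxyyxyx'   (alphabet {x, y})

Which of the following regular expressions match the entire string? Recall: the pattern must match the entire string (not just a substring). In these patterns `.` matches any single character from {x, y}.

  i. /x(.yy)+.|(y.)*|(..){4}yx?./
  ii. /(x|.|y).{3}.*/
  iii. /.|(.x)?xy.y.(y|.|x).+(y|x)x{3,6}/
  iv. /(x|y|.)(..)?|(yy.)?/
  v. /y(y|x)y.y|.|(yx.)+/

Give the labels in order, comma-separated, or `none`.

i → no match
ii → match
iii → no match
iv → no match
v → no match

ii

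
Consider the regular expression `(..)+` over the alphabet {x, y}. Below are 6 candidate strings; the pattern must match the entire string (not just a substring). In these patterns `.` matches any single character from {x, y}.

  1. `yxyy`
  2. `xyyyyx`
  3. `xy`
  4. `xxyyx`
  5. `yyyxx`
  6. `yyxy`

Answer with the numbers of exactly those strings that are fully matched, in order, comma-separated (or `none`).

1, 2, 3, 6

1 → match
2 → match
3 → match
4 → no match
5 → no match
6 → match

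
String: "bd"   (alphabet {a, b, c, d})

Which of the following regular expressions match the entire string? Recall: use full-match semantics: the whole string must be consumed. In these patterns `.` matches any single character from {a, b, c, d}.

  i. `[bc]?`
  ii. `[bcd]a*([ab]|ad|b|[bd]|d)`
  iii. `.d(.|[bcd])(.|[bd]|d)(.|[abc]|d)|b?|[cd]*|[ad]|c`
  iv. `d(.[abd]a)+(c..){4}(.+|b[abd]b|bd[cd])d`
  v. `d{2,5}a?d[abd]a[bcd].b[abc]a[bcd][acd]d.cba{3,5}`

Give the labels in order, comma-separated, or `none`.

i → no match
ii → match
iii → no match
iv → no match — must start with "d"
v → no match — must start with "d"

ii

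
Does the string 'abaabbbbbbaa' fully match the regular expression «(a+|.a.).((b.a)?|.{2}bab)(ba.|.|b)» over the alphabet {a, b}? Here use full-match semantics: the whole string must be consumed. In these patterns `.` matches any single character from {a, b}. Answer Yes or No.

No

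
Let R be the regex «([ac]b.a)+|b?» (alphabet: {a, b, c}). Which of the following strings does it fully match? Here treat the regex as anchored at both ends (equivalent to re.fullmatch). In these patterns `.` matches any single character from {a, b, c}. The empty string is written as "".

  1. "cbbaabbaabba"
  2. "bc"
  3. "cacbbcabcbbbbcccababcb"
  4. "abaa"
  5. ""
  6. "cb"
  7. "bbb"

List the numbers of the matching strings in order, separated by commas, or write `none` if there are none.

1, 4, 5

1. "cbbaabbaabba" → match
2. "bc" → no match
3 → no match
4. "abaa" → match
5. "" → match
6. "cb" → no match
7. "bbb" → no match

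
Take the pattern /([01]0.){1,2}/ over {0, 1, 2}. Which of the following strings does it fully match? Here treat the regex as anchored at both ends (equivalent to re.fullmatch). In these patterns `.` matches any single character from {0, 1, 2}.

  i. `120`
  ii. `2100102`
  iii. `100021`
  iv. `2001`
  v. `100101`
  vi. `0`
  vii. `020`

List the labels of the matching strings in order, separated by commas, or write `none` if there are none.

i → no match
ii → no match
iii → no match
iv → no match
v → match
vi → no match
vii → no match

v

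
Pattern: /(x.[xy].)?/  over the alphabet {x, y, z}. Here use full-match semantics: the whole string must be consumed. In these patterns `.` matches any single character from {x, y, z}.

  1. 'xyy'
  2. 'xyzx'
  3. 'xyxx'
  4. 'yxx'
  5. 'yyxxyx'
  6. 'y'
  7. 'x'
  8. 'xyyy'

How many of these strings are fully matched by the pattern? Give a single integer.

1 → no match
2 → no match
3 → match
4 → no match
5 → no match
6 → no match
7 → no match
8 → match
Total matched: 2

2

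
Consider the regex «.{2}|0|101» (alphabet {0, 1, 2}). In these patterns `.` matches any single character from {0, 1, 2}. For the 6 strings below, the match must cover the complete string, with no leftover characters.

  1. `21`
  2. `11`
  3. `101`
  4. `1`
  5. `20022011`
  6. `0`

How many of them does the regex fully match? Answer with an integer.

4

1 → match
2 → match
3 → match
4 → no match
5 → no match
6 → match
Total matched: 4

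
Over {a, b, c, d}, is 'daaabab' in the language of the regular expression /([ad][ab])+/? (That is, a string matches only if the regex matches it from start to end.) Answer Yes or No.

No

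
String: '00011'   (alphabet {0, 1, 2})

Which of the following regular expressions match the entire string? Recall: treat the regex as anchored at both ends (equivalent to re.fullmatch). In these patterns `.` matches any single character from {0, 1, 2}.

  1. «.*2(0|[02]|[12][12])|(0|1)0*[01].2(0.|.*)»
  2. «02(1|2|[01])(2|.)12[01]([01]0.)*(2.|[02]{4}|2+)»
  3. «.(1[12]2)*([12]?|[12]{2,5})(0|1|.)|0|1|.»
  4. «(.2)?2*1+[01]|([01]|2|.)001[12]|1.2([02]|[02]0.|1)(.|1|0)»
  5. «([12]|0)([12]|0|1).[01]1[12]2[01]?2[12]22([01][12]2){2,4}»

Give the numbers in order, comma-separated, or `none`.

4

1 → no match
2 → no match — must start with '02'
3 → no match
4 → match
5 → no match — must end with '2'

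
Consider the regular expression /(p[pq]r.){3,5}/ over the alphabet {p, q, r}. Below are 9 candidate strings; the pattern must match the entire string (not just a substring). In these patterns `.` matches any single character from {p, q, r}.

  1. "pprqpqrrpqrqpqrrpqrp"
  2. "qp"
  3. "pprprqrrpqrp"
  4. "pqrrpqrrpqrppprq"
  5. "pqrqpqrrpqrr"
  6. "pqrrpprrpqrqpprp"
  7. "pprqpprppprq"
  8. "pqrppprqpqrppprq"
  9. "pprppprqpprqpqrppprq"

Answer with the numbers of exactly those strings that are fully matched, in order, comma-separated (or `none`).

1 → match
2. "qp" → no match — must start with "p"
3. "pprprqrrpqrp" → no match
4 → match
5. "pqrqpqrrpqrr" → match
6 → match
7. "pprqpprppprq" → match
8 → match
9 → match

1, 4, 5, 6, 7, 8, 9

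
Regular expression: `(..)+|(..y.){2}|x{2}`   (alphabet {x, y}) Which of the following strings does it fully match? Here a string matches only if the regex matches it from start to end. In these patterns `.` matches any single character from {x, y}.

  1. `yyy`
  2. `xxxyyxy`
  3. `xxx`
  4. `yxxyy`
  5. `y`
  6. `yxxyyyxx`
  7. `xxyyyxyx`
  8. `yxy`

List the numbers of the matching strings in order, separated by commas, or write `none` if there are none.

6, 7

1 → no match
2 → no match
3 → no match
4 → no match
5 → no match
6 → match
7 → match
8 → no match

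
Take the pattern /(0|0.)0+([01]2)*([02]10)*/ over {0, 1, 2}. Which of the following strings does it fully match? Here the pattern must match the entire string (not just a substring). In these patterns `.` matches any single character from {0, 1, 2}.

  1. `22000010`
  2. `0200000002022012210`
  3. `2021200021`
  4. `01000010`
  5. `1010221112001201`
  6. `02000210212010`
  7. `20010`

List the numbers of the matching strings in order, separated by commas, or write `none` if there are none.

4

1 → no match — must start with `0`
2 → no match
3 → no match — must start with `0`
4 → match
5 → no match — must start with `0`
6 → no match
7 → no match — must start with `0`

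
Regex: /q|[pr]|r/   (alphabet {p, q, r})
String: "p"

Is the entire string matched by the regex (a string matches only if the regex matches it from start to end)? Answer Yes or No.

Yes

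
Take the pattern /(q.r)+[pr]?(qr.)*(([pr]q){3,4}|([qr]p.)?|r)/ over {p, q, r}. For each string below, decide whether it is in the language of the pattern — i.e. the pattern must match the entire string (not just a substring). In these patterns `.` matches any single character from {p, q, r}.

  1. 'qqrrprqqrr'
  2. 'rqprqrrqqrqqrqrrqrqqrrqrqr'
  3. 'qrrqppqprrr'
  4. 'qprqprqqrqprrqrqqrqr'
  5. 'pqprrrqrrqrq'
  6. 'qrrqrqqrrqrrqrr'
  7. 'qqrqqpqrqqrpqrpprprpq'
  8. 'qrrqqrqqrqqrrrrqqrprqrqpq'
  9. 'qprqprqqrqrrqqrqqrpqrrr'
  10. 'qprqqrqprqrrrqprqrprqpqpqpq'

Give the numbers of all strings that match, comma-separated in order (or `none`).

4, 6, 9

1 → no match
2 → no match — must start with 'q'
3 → no match
4 → match
5 → no match — must start with 'q'
6 → match
7 → no match
8 → no match
9 → match
10 → no match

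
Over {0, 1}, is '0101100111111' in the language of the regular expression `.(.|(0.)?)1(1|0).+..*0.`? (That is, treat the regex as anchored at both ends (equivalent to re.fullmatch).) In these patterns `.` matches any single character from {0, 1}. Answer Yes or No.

No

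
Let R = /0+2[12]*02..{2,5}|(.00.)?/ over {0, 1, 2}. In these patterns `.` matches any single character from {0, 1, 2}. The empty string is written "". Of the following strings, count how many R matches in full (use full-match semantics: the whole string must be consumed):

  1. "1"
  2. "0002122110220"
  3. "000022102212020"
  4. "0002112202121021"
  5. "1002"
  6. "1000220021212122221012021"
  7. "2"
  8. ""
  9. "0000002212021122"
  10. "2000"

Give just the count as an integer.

6

1 → no match
2 → no match
3 → match
4 → match
5 → match
6 → no match
7 → no match
8 → match
9 → match
10 → match
Total matched: 6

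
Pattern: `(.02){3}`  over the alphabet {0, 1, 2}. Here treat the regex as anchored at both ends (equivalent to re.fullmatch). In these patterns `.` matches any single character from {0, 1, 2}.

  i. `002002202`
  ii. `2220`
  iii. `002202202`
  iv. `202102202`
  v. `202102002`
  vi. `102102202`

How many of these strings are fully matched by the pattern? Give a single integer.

5

i → match
ii → no match — must end with `02`
iii → match
iv → match
v → match
vi → match
Total matched: 5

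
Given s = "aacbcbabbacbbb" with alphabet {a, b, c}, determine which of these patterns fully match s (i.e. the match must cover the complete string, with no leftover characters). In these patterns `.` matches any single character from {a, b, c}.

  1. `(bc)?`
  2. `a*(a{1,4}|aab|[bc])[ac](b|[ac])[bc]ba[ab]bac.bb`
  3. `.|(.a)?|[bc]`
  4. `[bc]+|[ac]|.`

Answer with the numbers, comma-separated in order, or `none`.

1 → no match
2 → match
3 → no match
4 → no match

2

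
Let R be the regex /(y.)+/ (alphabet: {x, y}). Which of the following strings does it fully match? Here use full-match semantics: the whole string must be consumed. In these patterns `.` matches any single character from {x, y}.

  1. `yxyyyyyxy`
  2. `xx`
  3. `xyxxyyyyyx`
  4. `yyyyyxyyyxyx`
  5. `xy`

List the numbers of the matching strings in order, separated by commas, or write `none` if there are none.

4

1. `yxyyyyyxy` → no match
2. `xx` → no match — must start with `y`
3. `xyxxyyyyyx` → no match — must start with `y`
4. `yyyyyxyyyxyx` → match
5. `xy` → no match — must start with `y`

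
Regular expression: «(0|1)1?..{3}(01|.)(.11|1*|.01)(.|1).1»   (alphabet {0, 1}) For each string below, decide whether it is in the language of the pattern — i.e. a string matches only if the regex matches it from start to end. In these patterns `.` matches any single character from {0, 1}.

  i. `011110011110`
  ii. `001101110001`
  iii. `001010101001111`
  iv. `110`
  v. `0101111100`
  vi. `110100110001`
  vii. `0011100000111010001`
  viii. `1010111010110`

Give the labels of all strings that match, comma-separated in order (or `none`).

none

i → no match — must end with `1`
ii → no match
iii → no match
iv → no match — must end with `1`
v → no match — must end with `1`
vi → no match
vii → no match
viii → no match — must end with `1`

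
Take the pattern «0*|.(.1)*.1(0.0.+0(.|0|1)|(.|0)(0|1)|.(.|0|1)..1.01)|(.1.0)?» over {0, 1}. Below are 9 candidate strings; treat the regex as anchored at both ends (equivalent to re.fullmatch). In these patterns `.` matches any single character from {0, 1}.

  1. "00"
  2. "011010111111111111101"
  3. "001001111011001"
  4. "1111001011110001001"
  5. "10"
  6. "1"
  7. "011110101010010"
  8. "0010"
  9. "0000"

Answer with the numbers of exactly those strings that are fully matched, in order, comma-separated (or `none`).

1 → match
2 → match
3 → no match
4 → no match
5 → no match
6 → no match
7 → no match
8 → no match
9 → match

1, 2, 9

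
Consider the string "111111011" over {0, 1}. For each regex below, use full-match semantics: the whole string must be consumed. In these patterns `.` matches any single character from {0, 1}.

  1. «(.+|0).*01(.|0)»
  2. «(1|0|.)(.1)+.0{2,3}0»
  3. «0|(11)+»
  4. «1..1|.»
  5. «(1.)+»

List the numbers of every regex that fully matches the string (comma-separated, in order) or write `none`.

1

1 → match
2 → no match — must end with "00"
3 → no match
4 → no match
5 → no match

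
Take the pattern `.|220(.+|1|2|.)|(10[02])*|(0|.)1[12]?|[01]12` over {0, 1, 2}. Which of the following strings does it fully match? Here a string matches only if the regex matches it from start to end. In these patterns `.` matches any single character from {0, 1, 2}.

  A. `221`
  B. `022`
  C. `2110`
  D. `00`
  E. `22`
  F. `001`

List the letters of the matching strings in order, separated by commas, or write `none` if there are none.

A → no match
B → no match
C → no match
D → no match
E → no match
F → no match

none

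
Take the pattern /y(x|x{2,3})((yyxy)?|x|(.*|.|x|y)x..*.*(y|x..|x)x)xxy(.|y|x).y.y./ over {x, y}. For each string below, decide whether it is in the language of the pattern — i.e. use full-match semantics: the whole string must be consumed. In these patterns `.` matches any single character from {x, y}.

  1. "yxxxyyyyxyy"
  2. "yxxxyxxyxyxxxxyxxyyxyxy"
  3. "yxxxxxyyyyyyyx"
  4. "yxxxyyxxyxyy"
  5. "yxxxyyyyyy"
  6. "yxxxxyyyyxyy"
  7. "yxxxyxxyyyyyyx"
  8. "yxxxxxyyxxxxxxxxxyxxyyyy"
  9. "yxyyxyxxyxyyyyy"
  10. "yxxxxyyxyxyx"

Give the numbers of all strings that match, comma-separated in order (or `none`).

1, 6, 8, 9, 10

1 → match
2 → no match
3 → no match
4 → no match
5 → no match
6 → match
7 → no match
8 → match
9 → match
10 → match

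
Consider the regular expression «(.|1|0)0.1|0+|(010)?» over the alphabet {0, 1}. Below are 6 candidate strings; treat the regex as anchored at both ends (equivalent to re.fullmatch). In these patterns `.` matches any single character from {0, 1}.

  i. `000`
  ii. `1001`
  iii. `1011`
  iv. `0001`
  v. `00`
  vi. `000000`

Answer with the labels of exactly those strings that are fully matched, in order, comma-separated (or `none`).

i. `000` → match
ii. `1001` → match
iii. `1011` → match
iv. `0001` → match
v. `00` → match
vi. `000000` → match

i, ii, iii, iv, v, vi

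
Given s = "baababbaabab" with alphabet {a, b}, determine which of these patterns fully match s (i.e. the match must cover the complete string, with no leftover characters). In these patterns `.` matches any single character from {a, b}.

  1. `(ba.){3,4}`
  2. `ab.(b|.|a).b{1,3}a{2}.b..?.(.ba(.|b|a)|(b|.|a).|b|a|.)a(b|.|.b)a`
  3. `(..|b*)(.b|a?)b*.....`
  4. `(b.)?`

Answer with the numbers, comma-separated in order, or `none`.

1 → match
2 → no match — must start with "ab"
3 → no match
4 → no match

1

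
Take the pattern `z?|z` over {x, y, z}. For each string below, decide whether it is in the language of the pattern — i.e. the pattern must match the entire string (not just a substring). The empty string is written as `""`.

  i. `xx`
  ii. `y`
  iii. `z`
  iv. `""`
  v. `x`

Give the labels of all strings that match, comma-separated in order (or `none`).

i → no match
ii → no match
iii → match
iv → match
v → no match

iii, iv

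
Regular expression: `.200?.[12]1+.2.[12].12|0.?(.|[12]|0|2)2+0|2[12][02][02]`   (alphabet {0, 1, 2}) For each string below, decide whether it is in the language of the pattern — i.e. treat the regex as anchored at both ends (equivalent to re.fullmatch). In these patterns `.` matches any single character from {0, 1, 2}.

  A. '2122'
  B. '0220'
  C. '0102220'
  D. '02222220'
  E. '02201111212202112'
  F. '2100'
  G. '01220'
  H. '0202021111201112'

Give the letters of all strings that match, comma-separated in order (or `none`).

A → match
B → match
C → match
D → match
E → no match
F → match
G → match
H → no match

A, B, C, D, F, G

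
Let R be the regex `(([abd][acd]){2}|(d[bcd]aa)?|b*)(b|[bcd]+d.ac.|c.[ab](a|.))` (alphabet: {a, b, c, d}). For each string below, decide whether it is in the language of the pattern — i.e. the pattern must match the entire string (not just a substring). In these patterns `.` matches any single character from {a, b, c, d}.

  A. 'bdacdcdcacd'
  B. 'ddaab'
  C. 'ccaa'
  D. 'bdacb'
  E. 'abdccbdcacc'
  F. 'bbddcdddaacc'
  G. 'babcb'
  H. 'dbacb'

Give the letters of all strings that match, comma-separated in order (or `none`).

A → match
B → match
C → match
D → match
E → no match
F → match
G → match
H → no match

A, B, C, D, F, G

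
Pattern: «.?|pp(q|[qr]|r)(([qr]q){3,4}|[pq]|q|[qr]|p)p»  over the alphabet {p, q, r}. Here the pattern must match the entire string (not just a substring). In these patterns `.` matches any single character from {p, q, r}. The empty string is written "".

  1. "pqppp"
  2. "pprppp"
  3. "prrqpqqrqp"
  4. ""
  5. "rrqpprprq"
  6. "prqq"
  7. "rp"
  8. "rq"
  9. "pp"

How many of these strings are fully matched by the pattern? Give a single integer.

1

1 → no match
2 → no match
3 → no match
4 → match
5 → no match
6 → no match
7 → no match
8 → no match
9 → no match
Total matched: 1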